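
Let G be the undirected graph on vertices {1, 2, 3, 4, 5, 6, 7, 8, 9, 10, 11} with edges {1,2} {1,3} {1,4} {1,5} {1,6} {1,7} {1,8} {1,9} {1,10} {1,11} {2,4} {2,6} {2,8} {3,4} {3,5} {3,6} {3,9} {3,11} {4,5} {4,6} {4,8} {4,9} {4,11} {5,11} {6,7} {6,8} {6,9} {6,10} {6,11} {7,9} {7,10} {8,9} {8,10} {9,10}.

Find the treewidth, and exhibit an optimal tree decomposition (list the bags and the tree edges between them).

Treewidth 4.
Bags: B1 = {1, 6, 8, 9, 10}  B2 = {1, 4, 6, 8, 9}  B3 = {1, 6, 7, 9, 10}  B4 = {1, 2, 4, 6, 8}  B5 = {1, 3, 4, 6, 9}  B6 = {1, 3, 4, 6, 11}  B7 = {1, 3, 4, 5, 11}
Tree: B1–B2, B1–B3, B2–B4, B2–B5, B5–B6, B6–B7

The largest bag has 5 vertices, giving width 4; this decomposition certifies tw(G) ≤ 4. Conversely, {1, 3, 4, 5, 11} is a clique of size 5, and the vertices of any clique must share a bag in every tree decomposition; so some bag has ≥ 5 vertices and tw(G) ≥ 4. Therefore the treewidth is 4.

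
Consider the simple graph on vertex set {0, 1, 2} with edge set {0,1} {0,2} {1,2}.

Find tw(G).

A width-2 tree decomposition is:
Bags: B1 = {0, 1, 2}
Tree: (single bag)
A single bag containing all 3 vertices is trivially a valid decomposition of width 2. On the other hand G contains the 3-clique {0, 1, 2}. A clique must lie in a single bag of any decomposition, so no decomposition can have width below 2. The upper and lower bounds meet at 2, so that is the treewidth.

2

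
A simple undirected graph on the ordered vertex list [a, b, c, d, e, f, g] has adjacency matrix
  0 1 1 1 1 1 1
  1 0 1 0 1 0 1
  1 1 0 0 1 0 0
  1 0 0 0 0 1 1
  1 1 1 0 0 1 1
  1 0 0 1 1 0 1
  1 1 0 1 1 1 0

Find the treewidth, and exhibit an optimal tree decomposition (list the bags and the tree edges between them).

Treewidth 3.
Bags: B1 = {a, e, f, g}  B2 = {a, b, e, g}  B3 = {a, b, c, e}  B4 = {a, d, f, g}
Tree: B1–B2, B2–B3, B1–B4

Every bag has size at most 4, so the width is 4 − 1 = 3 and tw(G) ≤ 3. On the other hand G contains the 4-clique {a, d, f, g}. A clique must lie in a single bag of any decomposition, so no decomposition can have width below 3. Hence tw(G) = 3 exactly.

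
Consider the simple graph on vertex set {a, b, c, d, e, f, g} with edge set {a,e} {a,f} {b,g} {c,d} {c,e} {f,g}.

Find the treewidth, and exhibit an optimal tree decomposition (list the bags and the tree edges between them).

Treewidth 1.
One optimal decomposition is:
Bags: B1 = {c, d}  B2 = {c, e}  B3 = {a, e}  B4 = {a, f}  B5 = {f, g}  B6 = {b, g}
Tree: B1–B2, B2–B3, B3–B4, B4–B5, B5–B6

The largest bag has 2 vertices, giving width 1; this decomposition certifies tw(G) ≤ 1. G has an edge, so its treewidth is at least 1. Hence tw(G) = 1 exactly.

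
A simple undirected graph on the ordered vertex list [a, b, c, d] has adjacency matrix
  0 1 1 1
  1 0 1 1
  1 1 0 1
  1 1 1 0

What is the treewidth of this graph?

3

A width-3 tree decomposition is:
Bags: B1 = {a, b, c, d}
Tree: (single bag)
With just one bag of size 4, the width is 4 − 1 = 3, so tw(G) ≤ 3. Conversely, {a, b, c, d} is a clique of size 4, and the vertices of any clique must share a bag in every tree decomposition; so some bag has ≥ 4 vertices and tw(G) ≥ 3. Combining the bounds, tw(G) = 3.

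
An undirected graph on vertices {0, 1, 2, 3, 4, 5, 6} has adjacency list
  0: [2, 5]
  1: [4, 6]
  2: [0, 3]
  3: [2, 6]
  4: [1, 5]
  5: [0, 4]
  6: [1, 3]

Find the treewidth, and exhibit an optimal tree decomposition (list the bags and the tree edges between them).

Treewidth 2.
Bags: B1 = {0, 2, 5}  B2 = {2, 3, 5}  B3 = {3, 5, 6}  B4 = {1, 5, 6}  B5 = {1, 4, 5}
Tree: B1–B2, B2–B3, B3–B4, B4–B5

The largest bag has 3 vertices, giving width 2; this decomposition certifies tw(G) ≤ 2. The edges 5–0–2–3–6–1–4–5 form a cycle, so G is not a tree and its treewidth is at least 2. The upper and lower bounds meet at 2, so that is the treewidth.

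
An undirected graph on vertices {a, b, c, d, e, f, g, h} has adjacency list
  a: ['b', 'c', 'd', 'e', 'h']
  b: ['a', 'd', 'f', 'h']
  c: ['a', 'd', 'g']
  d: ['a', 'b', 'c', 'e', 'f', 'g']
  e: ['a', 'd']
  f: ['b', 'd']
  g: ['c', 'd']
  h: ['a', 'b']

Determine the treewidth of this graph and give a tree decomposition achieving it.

Treewidth 2.
One optimal decomposition is:
Bags: B1 = {a, b, d}  B2 = {a, c, d}  B3 = {a, d, e}  B4 = {a, b, h}  B5 = {b, d, f}  B6 = {c, d, g}
Tree: B1–B2, B1–B3, B1–B4, B1–B5, B2–B6

The largest bag has 3 vertices, giving width 2; this decomposition certifies tw(G) ≤ 2. On the other hand G contains the 3-clique {c, d, g}. A clique must lie in a single bag of any decomposition, so no decomposition can have width below 2. Therefore the treewidth is 2.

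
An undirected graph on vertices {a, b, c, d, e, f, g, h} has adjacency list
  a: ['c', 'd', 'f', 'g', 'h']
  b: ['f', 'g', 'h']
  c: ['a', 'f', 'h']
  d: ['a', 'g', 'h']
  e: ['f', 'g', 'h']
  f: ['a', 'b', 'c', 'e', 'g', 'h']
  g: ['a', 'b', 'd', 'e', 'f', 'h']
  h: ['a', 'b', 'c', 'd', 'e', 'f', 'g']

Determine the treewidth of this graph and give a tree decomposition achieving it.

Every bag has size at most 4, so the width is 4 − 1 = 3 and tw(G) ≤ 3. For the lower bound, the 4 vertices {a, d, g, h} are pairwise adjacent, and any tree decomposition puts a clique entirely inside one bag — forcing width ≥ 3. Combining the bounds, tw(G) = 3.

Treewidth 3.
One such decomposition:
Bags: B1 = {a, f, g, h}  B2 = {e, f, g, h}  B3 = {a, d, g, h}  B4 = {a, c, f, h}  B5 = {b, f, g, h}
Tree: B1–B2, B1–B3, B1–B4, B2–B5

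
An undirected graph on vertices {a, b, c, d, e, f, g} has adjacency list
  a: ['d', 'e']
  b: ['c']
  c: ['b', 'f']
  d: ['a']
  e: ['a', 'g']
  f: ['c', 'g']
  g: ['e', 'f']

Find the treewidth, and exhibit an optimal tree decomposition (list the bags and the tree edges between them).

Every bag has size at most 2, so the width is 2 − 1 = 1 and tw(G) ≤ 1. G has an edge, so its treewidth is at least 1. Combining the bounds, tw(G) = 1.

Treewidth 1.
One optimal decomposition is:
Bags: B1 = {b, c}  B2 = {c, f}  B3 = {f, g}  B4 = {e, g}  B5 = {a, e}  B6 = {a, d}
Tree: B1–B2, B2–B3, B3–B4, B4–B5, B5–B6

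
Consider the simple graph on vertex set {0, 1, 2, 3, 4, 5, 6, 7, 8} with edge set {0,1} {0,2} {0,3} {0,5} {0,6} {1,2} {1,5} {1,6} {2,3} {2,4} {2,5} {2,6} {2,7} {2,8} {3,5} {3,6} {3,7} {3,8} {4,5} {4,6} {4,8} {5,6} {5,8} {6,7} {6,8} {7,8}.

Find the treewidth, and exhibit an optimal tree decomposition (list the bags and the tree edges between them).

Treewidth 4.
One optimal decomposition is:
Bags: B1 = {0, 2, 3, 5, 6}  B2 = {2, 3, 5, 6, 8}  B3 = {0, 1, 2, 5, 6}  B4 = {2, 3, 6, 7, 8}  B5 = {2, 4, 5, 6, 8}
Tree: B1–B2, B1–B3, B2–B4, B2–B5

Every bag has size at most 5, so the width is 5 − 1 = 4 and tw(G) ≤ 4. Conversely, {0, 1, 2, 5, 6} is a clique of size 5, and the vertices of any clique must share a bag in every tree decomposition; so some bag has ≥ 5 vertices and tw(G) ≥ 4. Therefore the treewidth is 4.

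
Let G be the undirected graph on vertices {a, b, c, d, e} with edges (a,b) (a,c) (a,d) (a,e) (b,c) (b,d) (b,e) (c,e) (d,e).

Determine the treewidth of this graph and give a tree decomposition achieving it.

Each bag holds 4 vertices, so the decomposition has width 3, which upper-bounds the treewidth. On the other hand G contains the 4-clique {a, b, d, e}. A clique must lie in a single bag of any decomposition, so no decomposition can have width below 3. Combining the bounds, tw(G) = 3.

Treewidth 3.
Bags: B1 = {a, b, c, e}  B2 = {a, b, d, e}
Tree: B1–B2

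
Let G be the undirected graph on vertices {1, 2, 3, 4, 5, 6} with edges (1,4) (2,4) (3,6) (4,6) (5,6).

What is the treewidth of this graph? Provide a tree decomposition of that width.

Treewidth 1.
One optimal decomposition is:
Bags: B1 = {4, 6}  B2 = {1, 4}  B3 = {5, 6}  B4 = {2, 4}  B5 = {3, 6}
Tree: B1–B2, B1–B3, B1–B4, B3–B5

The largest bag has 2 vertices, giving width 1; this decomposition certifies tw(G) ≤ 1. Since G has at least one edge (e.g. 6–4), it is not an edgeless graph, so tw(G) ≥ 1. Hence tw(G) = 1 exactly.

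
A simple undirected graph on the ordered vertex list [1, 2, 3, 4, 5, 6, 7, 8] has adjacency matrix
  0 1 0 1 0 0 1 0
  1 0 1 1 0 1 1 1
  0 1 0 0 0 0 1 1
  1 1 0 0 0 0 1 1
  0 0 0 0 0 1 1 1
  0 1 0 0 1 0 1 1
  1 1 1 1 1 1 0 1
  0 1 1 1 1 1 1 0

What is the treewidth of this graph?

3

A width-3 tree decomposition is:
Bags: B1 = {2, 4, 7, 8}  B2 = {2, 3, 7, 8}  B3 = {1, 2, 4, 7}  B4 = {2, 6, 7, 8}  B5 = {5, 6, 7, 8}
Tree: B1–B2, B1–B3, B2–B4, B4–B5
Every bag has size at most 4, so the width is 4 − 1 = 3 and tw(G) ≤ 3. For the lower bound, the 4 vertices {2, 3, 7, 8} are pairwise adjacent, and any tree decomposition puts a clique entirely inside one bag — forcing width ≥ 3. The upper and lower bounds meet at 3, so that is the treewidth.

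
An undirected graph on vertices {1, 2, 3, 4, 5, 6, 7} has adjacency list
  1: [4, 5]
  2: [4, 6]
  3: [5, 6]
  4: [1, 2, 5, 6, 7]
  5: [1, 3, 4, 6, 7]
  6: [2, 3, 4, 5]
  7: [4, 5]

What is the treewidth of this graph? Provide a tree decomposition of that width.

Each bag holds 3 vertices, so the decomposition has width 2, which upper-bounds the treewidth. Conversely, {3, 5, 6} is a clique of size 3, and the vertices of any clique must share a bag in every tree decomposition; so some bag has ≥ 3 vertices and tw(G) ≥ 2. Therefore the treewidth is 2.

Treewidth 2.
Bags: B1 = {4, 5, 7}  B2 = {4, 5, 6}  B3 = {1, 4, 5}  B4 = {2, 4, 6}  B5 = {3, 5, 6}
Tree: B1–B2, B2–B3, B2–B4, B2–B5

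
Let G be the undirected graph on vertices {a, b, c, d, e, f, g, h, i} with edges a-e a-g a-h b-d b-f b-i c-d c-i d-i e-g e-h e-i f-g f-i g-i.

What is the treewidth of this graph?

2

A width-2 tree decomposition is:
Bags: B1 = {f, g, i}  B2 = {e, g, i}  B3 = {b, f, i}  B4 = {a, e, g}  B5 = {a, e, h}  B6 = {b, d, i}  B7 = {c, d, i}
Tree: B1–B2, B1–B3, B2–B4, B4–B5, B3–B6, B6–B7
The largest bag has 3 vertices, giving width 2; this decomposition certifies tw(G) ≤ 2. On the other hand G contains the 3-clique {a, e, h}. A clique must lie in a single bag of any decomposition, so no decomposition can have width below 2. Therefore the treewidth is 2.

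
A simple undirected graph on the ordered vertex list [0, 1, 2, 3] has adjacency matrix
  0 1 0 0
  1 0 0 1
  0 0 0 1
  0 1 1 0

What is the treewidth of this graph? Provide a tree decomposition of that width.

Treewidth 1.
Bags: B1 = {1, 3}  B2 = {0, 1}  B3 = {2, 3}
Tree: B1–B2, B1–B3

Every bag has size at most 2, so the width is 2 − 1 = 1 and tw(G) ≤ 1. G has an edge, so its treewidth is at least 1. Hence tw(G) = 1 exactly.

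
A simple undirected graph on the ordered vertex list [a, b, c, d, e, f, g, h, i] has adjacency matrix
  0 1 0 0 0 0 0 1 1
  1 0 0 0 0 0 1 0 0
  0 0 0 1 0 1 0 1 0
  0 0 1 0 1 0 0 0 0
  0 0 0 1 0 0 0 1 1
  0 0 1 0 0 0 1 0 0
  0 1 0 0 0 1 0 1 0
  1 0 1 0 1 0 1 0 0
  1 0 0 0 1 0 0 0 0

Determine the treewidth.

3

A width-3 tree decomposition is:
Bags: B1 = {c, d, e, i}  B2 = {c, e, h, i}  B3 = {a, c, h, i}  B4 = {a, c, f, h}  B5 = {a, f, g, h}  B6 = {a, b, f, g}
Tree: B1–B2, B2–B3, B3–B4, B4–B5, B5–B6
The largest bag has 4 vertices, giving width 3; this decomposition certifies tw(G) ≤ 3. For the lower bound: the 4 vertex sets {d,e,i}, {c}, {h}, {a,b,f,g} are disjoint, each induces a connected subgraph, and every pair is joined by at least one edge of G. Contracting each set to a single vertex therefore yields K_{4} as a minor, and since treewidth is minor-monotone, tw(G) ≥ tw(K_{4}) = 3. The upper and lower bounds meet at 3, so that is the treewidth.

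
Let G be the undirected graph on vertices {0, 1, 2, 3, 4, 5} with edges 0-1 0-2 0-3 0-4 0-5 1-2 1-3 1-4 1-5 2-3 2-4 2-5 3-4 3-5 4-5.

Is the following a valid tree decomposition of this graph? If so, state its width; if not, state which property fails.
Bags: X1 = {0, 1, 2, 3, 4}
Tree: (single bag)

No — vertex 5 appears in no bag.

A tree decomposition must satisfy three properties: every vertex lies in some bag; for every edge, both endpoints lie together in some bag; and for every vertex, the bags containing it form a connected subtree. Here vertex 5 appears in no bag, so the decomposition is invalid.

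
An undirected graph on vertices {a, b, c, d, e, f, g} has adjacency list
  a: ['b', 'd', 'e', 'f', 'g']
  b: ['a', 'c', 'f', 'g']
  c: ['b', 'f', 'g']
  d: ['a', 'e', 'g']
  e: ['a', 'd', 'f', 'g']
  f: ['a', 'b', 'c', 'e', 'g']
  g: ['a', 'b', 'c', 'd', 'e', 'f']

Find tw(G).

3

A width-3 tree decomposition is:
Bags: B1 = {a, b, f, g}  B2 = {a, e, f, g}  B3 = {b, c, f, g}  B4 = {a, d, e, g}
Tree: B1–B2, B1–B3, B2–B4
Each bag holds 4 vertices, so the decomposition has width 3, which upper-bounds the treewidth. Conversely, {a, d, e, g} is a clique of size 4, and the vertices of any clique must share a bag in every tree decomposition; so some bag has ≥ 4 vertices and tw(G) ≥ 3. Therefore the treewidth is 3.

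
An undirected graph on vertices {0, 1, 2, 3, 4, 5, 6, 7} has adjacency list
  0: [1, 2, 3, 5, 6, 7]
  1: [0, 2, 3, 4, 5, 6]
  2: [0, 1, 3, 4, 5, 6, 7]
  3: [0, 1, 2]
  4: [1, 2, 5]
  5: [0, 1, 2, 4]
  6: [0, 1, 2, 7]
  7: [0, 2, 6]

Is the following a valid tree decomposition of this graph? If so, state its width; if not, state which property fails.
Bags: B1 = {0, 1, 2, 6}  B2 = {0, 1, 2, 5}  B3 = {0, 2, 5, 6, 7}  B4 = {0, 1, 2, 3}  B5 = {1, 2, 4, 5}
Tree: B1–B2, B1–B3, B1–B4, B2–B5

A tree decomposition must satisfy three properties: every vertex lies in some bag; for every edge, both endpoints lie together in some bag; and for every vertex, the bags containing it form a connected subtree. Here bags containing vertex 5 are not connected in the tree, so the decomposition is invalid.

No — bags containing vertex 5 are not connected in the tree.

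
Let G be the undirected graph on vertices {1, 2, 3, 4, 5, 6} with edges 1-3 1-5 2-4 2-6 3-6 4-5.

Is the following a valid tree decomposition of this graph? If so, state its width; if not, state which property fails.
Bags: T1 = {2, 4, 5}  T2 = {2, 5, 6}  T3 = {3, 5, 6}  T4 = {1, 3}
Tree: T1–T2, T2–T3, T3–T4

No — edge (5,1) lies in no bag.

A tree decomposition must satisfy three properties: every vertex lies in some bag; for every edge, both endpoints lie together in some bag; and for every vertex, the bags containing it form a connected subtree. Here edge (5,1) lies in no bag, so the decomposition is invalid.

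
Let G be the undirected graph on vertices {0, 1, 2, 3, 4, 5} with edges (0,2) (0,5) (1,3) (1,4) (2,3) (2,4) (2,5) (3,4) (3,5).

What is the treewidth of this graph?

A width-2 tree decomposition is:
Bags: B1 = {2, 3, 5}  B2 = {0, 2, 5}  B3 = {2, 3, 4}  B4 = {1, 3, 4}
Tree: B1–B2, B1–B3, B3–B4
Every bag has size at most 3, so the width is 3 − 1 = 2 and tw(G) ≤ 2. Conversely, {1, 3, 4} is a clique of size 3, and the vertices of any clique must share a bag in every tree decomposition; so some bag has ≥ 3 vertices and tw(G) ≥ 2. Hence tw(G) = 2 exactly.

2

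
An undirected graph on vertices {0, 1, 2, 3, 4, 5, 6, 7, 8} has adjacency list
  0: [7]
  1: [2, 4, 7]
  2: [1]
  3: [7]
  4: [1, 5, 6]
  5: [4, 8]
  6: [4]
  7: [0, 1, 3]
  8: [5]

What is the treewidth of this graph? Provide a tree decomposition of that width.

Treewidth 1.
One optimal decomposition is:
Bags: B1 = {1, 2}  B2 = {1, 4}  B3 = {1, 7}  B4 = {4, 6}  B5 = {0, 7}  B6 = {4, 5}  B7 = {3, 7}  B8 = {5, 8}
Tree: B1–B2, B1–B3, B2–B4, B3–B5, B2–B6, B5–B7, B6–B8

Every bag has size at most 2, so the width is 2 − 1 = 1 and tw(G) ≤ 1. Any graph with an edge has treewidth ≥ 1, and G has the edge 2–1. The upper and lower bounds meet at 1, so that is the treewidth.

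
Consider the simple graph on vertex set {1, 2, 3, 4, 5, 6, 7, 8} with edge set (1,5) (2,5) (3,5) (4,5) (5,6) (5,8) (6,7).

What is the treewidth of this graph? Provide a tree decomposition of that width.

Treewidth 1.
Bags: B1 = {4, 5}  B2 = {5, 6}  B3 = {1, 5}  B4 = {5, 8}  B5 = {2, 5}  B6 = {3, 5}  B7 = {6, 7}
Tree: B1–B2, B2–B3, B1–B4, B3–B5, B3–B6, B2–B7

Each bag holds 2 vertices, so the decomposition has width 1, which upper-bounds the treewidth. Any graph with an edge has treewidth ≥ 1, and G has the edge 5–4. Combining the bounds, tw(G) = 1.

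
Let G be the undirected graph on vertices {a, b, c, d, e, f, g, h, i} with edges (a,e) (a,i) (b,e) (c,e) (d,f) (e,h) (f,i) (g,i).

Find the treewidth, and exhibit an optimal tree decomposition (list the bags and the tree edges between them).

The largest bag has 2 vertices, giving width 1; this decomposition certifies tw(G) ≤ 1. Since G has at least one edge (e.g. i–a), it is not an edgeless graph, so tw(G) ≥ 1. Hence tw(G) = 1 exactly.

Treewidth 1.
One optimal decomposition is:
Bags: B1 = {a, i}  B2 = {a, e}  B3 = {f, i}  B4 = {d, f}  B5 = {b, e}  B6 = {e, h}  B7 = {g, i}  B8 = {c, e}
Tree: B1–B2, B1–B3, B3–B4, B2–B5, B2–B6, B3–B7, B6–B8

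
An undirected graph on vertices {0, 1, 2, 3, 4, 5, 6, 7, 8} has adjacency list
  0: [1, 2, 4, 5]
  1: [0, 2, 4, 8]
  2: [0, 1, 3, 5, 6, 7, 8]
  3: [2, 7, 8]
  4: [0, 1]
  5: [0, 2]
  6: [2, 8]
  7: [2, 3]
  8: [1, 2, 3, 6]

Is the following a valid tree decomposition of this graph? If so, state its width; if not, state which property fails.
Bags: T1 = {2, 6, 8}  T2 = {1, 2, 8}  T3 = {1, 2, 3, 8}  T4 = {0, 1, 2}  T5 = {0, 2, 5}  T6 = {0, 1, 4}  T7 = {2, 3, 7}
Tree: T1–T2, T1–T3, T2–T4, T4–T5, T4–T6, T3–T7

No — bags containing vertex 1 are not connected in the tree.

A tree decomposition must satisfy three properties: every vertex lies in some bag; for every edge, both endpoints lie together in some bag; and for every vertex, the bags containing it form a connected subtree. Here bags containing vertex 1 are not connected in the tree, so the decomposition is invalid.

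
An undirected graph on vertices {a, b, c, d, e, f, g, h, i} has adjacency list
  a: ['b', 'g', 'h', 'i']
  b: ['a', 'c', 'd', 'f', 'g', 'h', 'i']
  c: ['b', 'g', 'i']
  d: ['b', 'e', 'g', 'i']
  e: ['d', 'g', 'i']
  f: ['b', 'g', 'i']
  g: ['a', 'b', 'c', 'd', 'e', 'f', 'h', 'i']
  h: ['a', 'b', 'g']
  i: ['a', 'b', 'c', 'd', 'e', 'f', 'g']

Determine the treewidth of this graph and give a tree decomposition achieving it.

Every bag has size at most 4, so the width is 4 − 1 = 3 and tw(G) ≤ 3. Conversely, {d, e, g, i} is a clique of size 4, and the vertices of any clique must share a bag in every tree decomposition; so some bag has ≥ 4 vertices and tw(G) ≥ 3. Therefore the treewidth is 3.

Treewidth 3.
Bags: B1 = {a, b, g, i}  B2 = {b, d, g, i}  B3 = {b, f, g, i}  B4 = {a, b, g, h}  B5 = {b, c, g, i}  B6 = {d, e, g, i}
Tree: B1–B2, B1–B3, B1–B4, B1–B5, B2–B6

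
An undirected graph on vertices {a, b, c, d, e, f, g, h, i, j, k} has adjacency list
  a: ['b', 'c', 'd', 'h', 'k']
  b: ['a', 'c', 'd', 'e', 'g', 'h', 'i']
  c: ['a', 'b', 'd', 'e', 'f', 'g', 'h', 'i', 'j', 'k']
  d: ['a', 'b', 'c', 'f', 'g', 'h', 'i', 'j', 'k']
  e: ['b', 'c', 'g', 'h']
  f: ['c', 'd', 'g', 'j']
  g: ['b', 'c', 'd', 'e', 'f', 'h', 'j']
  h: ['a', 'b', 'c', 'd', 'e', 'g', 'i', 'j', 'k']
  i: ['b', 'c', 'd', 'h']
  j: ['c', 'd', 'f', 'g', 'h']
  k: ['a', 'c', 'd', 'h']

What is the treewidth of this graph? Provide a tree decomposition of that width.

The largest bag has 5 vertices, giving width 4; this decomposition certifies tw(G) ≤ 4. For the lower bound, the 5 vertices {c, d, g, h, j} are pairwise adjacent, and any tree decomposition puts a clique entirely inside one bag — forcing width ≥ 4. The upper and lower bounds meet at 4, so that is the treewidth.

Treewidth 4.
One optimal decomposition is:
Bags: B1 = {a, b, c, d, h}  B2 = {b, c, d, g, h}  B3 = {b, c, d, h, i}  B4 = {c, d, g, h, j}  B5 = {c, d, f, g, j}  B6 = {b, c, e, g, h}  B7 = {a, c, d, h, k}
Tree: B1–B2, B1–B3, B2–B4, B4–B5, B2–B6, B1–B7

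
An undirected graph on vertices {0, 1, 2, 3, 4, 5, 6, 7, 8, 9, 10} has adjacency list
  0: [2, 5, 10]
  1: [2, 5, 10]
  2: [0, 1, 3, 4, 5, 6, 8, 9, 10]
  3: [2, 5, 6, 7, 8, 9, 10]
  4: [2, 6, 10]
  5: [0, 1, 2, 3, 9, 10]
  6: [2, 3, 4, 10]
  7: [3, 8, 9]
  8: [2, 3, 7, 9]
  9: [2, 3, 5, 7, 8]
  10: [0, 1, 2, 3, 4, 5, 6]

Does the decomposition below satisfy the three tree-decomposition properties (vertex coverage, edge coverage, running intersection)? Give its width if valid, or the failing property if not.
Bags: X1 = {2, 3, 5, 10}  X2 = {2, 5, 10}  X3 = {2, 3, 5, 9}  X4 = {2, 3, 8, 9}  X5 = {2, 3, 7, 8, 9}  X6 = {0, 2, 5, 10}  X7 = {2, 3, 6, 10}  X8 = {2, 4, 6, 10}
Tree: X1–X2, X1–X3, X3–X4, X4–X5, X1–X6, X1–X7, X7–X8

A tree decomposition must satisfy three properties: every vertex lies in some bag; for every edge, both endpoints lie together in some bag; and for every vertex, the bags containing it form a connected subtree. Here vertex 1 appears in no bag, so the decomposition is invalid.

No — vertex 1 appears in no bag.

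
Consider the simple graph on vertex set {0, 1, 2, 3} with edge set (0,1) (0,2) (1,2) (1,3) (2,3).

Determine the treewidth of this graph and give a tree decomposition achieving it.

Treewidth 2.
One such decomposition:
Bags: B1 = {1, 2, 3}  B2 = {0, 1, 2}
Tree: B1–B2

The largest bag has 3 vertices, giving width 2; this decomposition certifies tw(G) ≤ 2. For the lower bound, the 3 vertices {0, 1, 2} are pairwise adjacent, and any tree decomposition puts a clique entirely inside one bag — forcing width ≥ 2. Hence tw(G) = 2 exactly.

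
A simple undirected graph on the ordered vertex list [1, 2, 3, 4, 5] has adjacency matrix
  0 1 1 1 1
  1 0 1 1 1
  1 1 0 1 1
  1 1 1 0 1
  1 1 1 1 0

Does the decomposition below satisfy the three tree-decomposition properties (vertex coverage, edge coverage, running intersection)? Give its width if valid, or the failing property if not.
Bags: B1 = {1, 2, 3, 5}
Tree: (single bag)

A tree decomposition must satisfy three properties: every vertex lies in some bag; for every edge, both endpoints lie together in some bag; and for every vertex, the bags containing it form a connected subtree. Here vertex 4 appears in no bag, so the decomposition is invalid.

No — vertex 4 appears in no bag.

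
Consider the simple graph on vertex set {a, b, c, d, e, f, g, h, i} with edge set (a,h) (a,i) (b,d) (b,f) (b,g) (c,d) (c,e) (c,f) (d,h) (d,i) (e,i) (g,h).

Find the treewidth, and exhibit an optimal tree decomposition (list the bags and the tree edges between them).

Every bag has size at most 4, so the width is 4 − 1 = 3 and tw(G) ≤ 3. For the lower bound: the 4 vertex sets {a,g,h}, {b}, {d}, {c,e,f,i} are disjoint, each induces a connected subgraph, and every pair is joined by at least one edge of G. Contracting each set to a single vertex therefore yields K_{4} as a minor, and since treewidth is minor-monotone, tw(G) ≥ tw(K_{4}) = 3. Therefore the treewidth is 3.

Treewidth 3.
One such decomposition:
Bags: B1 = {a, b, g, h}  B2 = {a, b, d, h}  B3 = {a, b, d, i}  B4 = {b, d, f, i}  B5 = {c, d, f, i}  B6 = {c, e, f, i}
Tree: B1–B2, B2–B3, B3–B4, B4–B5, B5–B6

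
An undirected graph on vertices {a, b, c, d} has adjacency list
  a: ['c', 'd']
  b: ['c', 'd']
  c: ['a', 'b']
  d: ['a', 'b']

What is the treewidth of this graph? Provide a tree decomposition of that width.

Treewidth 2.
One optimal decomposition is:
Bags: B1 = {a, b, d}  B2 = {a, b, c}
Tree: B1–B2

Every bag has size at most 3, so the width is 3 − 1 = 2 and tw(G) ≤ 2. Since b–d–a–c–b is a cycle in G, G is not acyclic. Forests are exactly the graphs of treewidth ≤ 1, so tw(G) ≥ 2. Hence tw(G) = 2 exactly.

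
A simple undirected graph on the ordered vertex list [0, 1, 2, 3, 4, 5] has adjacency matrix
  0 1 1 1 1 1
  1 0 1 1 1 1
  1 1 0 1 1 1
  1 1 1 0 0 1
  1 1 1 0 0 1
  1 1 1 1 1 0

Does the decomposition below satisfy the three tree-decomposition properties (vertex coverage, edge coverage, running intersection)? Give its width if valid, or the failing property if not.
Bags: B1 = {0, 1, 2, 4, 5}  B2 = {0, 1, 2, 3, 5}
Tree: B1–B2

Checking the three conditions: (i) the bags cover all of {0, 1, 2, 3, 4, 5}; (ii) for each edge, some bag contains both endpoints; (iii) the bags containing any fixed vertex form a subtree. All hold, so the decomposition is valid with width 5 − 1 = 4.

Yes; width 4.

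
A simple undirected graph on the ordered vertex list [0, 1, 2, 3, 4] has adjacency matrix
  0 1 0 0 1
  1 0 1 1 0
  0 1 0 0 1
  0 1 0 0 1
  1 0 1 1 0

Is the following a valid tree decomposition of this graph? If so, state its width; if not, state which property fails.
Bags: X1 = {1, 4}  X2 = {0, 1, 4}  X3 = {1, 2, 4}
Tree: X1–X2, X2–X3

No — vertex 3 appears in no bag.

A tree decomposition must satisfy three properties: every vertex lies in some bag; for every edge, both endpoints lie together in some bag; and for every vertex, the bags containing it form a connected subtree. Here vertex 3 appears in no bag, so the decomposition is invalid.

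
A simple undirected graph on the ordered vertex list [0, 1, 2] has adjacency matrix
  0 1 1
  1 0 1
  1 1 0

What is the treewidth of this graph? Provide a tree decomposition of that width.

Treewidth 2.
One such decomposition:
Bags: B1 = {0, 1, 2}
Tree: (single bag)

A single bag containing all 3 vertices is trivially a valid decomposition of width 2. For the lower bound, the 3 vertices {0, 1, 2} are pairwise adjacent, and any tree decomposition puts a clique entirely inside one bag — forcing width ≥ 2. Hence tw(G) = 2 exactly.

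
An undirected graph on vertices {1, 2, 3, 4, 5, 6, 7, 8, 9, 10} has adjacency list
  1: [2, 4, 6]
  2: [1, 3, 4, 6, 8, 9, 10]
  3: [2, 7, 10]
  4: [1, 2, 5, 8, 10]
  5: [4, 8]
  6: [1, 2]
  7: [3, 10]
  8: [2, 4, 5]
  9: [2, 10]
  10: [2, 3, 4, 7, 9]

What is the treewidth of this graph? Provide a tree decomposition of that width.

Treewidth 2.
Bags: B1 = {4, 5, 8}  B2 = {2, 4, 8}  B3 = {2, 4, 10}  B4 = {1, 2, 4}  B5 = {2, 3, 10}  B6 = {2, 9, 10}  B7 = {3, 7, 10}  B8 = {1, 2, 6}
Tree: B1–B2, B2–B3, B3–B4, B3–B5, B5–B6, B5–B7, B4–B8

Every bag has size at most 3, so the width is 3 − 1 = 2 and tw(G) ≤ 2. Conversely, {2, 9, 10} is a clique of size 3, and the vertices of any clique must share a bag in every tree decomposition; so some bag has ≥ 3 vertices and tw(G) ≥ 2. Combining the bounds, tw(G) = 2.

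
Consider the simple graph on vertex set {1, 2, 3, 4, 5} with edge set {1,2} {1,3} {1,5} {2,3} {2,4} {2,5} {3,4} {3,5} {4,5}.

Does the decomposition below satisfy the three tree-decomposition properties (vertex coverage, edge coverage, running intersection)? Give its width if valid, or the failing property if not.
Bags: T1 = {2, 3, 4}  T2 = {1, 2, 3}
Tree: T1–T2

A tree decomposition must satisfy three properties: every vertex lies in some bag; for every edge, both endpoints lie together in some bag; and for every vertex, the bags containing it form a connected subtree. Here vertex 5 appears in no bag, so the decomposition is invalid.

No — vertex 5 appears in no bag.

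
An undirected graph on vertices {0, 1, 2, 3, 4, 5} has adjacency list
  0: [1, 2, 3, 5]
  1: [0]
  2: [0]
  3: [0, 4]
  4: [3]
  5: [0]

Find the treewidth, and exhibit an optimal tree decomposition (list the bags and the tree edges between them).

Each bag holds 2 vertices, so the decomposition has width 1, which upper-bounds the treewidth. Any graph with an edge has treewidth ≥ 1, and G has the edge 3–0. Hence tw(G) = 1 exactly.

Treewidth 1.
One such decomposition:
Bags: B1 = {0, 3}  B2 = {3, 4}  B3 = {0, 5}  B4 = {0, 1}  B5 = {0, 2}
Tree: B1–B2, B1–B3, B3–B4, B3–B5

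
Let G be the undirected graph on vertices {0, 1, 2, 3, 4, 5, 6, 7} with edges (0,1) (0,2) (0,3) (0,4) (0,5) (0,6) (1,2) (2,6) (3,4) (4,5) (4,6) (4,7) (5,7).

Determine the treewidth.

A width-2 tree decomposition is:
Bags: B1 = {4, 5, 7}  B2 = {0, 4, 5}  B3 = {0, 4, 6}  B4 = {0, 2, 6}  B5 = {0, 1, 2}  B6 = {0, 3, 4}
Tree: B1–B2, B2–B3, B3–B4, B4–B5, B3–B6
Each bag holds 3 vertices, so the decomposition has width 2, which upper-bounds the treewidth. On the other hand G contains the 3-clique {0, 1, 2}. A clique must lie in a single bag of any decomposition, so no decomposition can have width below 2. Therefore the treewidth is 2.

2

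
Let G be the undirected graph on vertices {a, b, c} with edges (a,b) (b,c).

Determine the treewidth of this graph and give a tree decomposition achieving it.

The largest bag has 2 vertices, giving width 1; this decomposition certifies tw(G) ≤ 1. Since G has at least one edge (e.g. c–b), it is not an edgeless graph, so tw(G) ≥ 1. Combining the bounds, tw(G) = 1.

Treewidth 1.
One optimal decomposition is:
Bags: B1 = {b, c}  B2 = {a, b}
Tree: B1–B2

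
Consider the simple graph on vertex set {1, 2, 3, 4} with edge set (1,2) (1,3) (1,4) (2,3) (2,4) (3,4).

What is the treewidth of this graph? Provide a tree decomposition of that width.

A single bag containing all 4 vertices is trivially a valid decomposition of width 3. For the lower bound, the 4 vertices {1, 2, 3, 4} are pairwise adjacent, and any tree decomposition puts a clique entirely inside one bag — forcing width ≥ 3. Therefore the treewidth is 3.

Treewidth 3.
Bags: B1 = {1, 2, 3, 4}
Tree: (single bag)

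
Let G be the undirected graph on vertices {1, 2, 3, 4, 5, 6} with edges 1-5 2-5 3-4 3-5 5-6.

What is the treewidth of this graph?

A width-1 tree decomposition is:
Bags: B1 = {5, 6}  B2 = {3, 5}  B3 = {1, 5}  B4 = {2, 5}  B5 = {3, 4}
Tree: B1–B2, B1–B3, B3–B4, B2–B5
Each bag holds 2 vertices, so the decomposition has width 1, which upper-bounds the treewidth. Any graph with an edge has treewidth ≥ 1, and G has the edge 6–5. Hence tw(G) = 1 exactly.

1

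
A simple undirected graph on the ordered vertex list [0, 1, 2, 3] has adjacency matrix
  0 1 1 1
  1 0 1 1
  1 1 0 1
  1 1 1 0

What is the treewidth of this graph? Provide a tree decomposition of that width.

Treewidth 3.
One such decomposition:
Bags: B1 = {0, 1, 2, 3}
Tree: (single bag)

A single bag containing all 4 vertices is trivially a valid decomposition of width 3. On the other hand G contains the 4-clique {0, 1, 2, 3}. A clique must lie in a single bag of any decomposition, so no decomposition can have width below 3. Combining the bounds, tw(G) = 3.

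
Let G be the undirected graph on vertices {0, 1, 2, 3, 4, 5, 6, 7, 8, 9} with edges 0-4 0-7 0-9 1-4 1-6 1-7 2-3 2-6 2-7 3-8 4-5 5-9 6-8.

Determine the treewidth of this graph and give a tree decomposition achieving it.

Treewidth 2.
Bags: B1 = {4, 5, 9}  B2 = {0, 4, 9}  B3 = {0, 1, 4}  B4 = {0, 1, 7}  B5 = {1, 6, 7}  B6 = {2, 6, 7}  B7 = {2, 6, 8}  B8 = {2, 3, 8}
Tree: B1–B2, B2–B3, B3–B4, B4–B5, B5–B6, B6–B7, B7–B8

The largest bag has 3 vertices, giving width 2; this decomposition certifies tw(G) ≤ 2. Since 5–9–0–4–5 is a cycle in G, G is not acyclic. Forests are exactly the graphs of treewidth ≤ 1, so tw(G) ≥ 2. Hence tw(G) = 2 exactly.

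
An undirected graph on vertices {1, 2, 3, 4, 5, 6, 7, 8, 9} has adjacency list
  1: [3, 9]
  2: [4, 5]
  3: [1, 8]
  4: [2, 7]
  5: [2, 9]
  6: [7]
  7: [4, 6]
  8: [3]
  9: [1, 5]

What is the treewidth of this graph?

A width-1 tree decomposition is:
Bags: B1 = {3, 8}  B2 = {1, 3}  B3 = {1, 9}  B4 = {5, 9}  B5 = {2, 5}  B6 = {2, 4}  B7 = {4, 7}  B8 = {6, 7}
Tree: B1–B2, B2–B3, B3–B4, B4–B5, B5–B6, B6–B7, B7–B8
Each bag holds 2 vertices, so the decomposition has width 1, which upper-bounds the treewidth. G has an edge, so its treewidth is at least 1. Combining the bounds, tw(G) = 1.

1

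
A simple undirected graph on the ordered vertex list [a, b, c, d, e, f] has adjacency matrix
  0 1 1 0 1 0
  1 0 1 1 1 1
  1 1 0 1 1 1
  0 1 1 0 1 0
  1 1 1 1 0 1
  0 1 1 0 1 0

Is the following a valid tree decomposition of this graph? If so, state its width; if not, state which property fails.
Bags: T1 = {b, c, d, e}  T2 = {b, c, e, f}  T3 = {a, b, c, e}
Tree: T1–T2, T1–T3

Vertex coverage: the bags together contain {a, b, c, d, e, f}, the full vertex set. Edge coverage: each edge of G has both endpoints in at least one bag. Running intersection: for every vertex, the bags containing it form a connected subtree. All three properties hold, so this is a valid tree decomposition of width max|bag| − 1 = 3, and hence tw(G) ≤ 3.

Yes; width 3.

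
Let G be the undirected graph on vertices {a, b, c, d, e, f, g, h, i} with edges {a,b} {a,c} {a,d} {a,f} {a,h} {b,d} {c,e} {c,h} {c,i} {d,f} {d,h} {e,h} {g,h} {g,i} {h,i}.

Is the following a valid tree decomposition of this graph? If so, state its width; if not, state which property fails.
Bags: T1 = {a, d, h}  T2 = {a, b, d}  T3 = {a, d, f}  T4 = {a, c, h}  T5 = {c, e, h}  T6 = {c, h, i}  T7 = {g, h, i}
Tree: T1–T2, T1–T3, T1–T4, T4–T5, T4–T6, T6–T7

Yes; width 2.

Vertex coverage: the bags together contain {a, b, c, d, e, f, g, h, i}, the full vertex set. Edge coverage: each edge of G has both endpoints in at least one bag. Running intersection: for every vertex, the bags containing it form a connected subtree. All three properties hold, so this is a valid tree decomposition of width max|bag| − 1 = 2, and hence tw(G) ≤ 2.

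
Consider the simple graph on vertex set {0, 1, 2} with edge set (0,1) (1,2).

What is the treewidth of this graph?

A width-1 tree decomposition is:
Bags: B1 = {1, 2}  B2 = {0, 1}
Tree: B1–B2
The largest bag has 2 vertices, giving width 1; this decomposition certifies tw(G) ≤ 1. Any graph with an edge has treewidth ≥ 1, and G has the edge 2–1. Combining the bounds, tw(G) = 1.

1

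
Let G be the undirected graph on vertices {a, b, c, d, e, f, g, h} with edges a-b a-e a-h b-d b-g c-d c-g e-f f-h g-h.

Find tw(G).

2

A width-2 tree decomposition is:
Bags: B1 = {b, c, d}  B2 = {b, c, g}  B3 = {a, b, g}  B4 = {a, g, h}  B5 = {a, e, h}  B6 = {e, f, h}
Tree: B1–B2, B2–B3, B3–B4, B4–B5, B5–B6
Every bag has size at most 3, so the width is 3 − 1 = 2 and tw(G) ≤ 2. Since d–c–g–b–d is a cycle in G, G is not acyclic. Forests are exactly the graphs of treewidth ≤ 1, so tw(G) ≥ 2. Combining the bounds, tw(G) = 2.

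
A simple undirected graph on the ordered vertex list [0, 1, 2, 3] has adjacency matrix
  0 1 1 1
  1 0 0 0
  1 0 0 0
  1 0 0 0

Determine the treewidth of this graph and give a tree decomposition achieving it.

Treewidth 1.
One optimal decomposition is:
Bags: B1 = {0, 3}  B2 = {0, 1}  B3 = {0, 2}
Tree: B1–B2, B1–B3

Every bag has size at most 2, so the width is 2 − 1 = 1 and tw(G) ≤ 1. Any graph with an edge has treewidth ≥ 1, and G has the edge 0–3. Hence tw(G) = 1 exactly.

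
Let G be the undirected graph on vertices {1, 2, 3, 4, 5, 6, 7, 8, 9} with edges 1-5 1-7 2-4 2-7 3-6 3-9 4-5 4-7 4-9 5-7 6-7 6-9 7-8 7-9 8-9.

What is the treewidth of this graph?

2

A width-2 tree decomposition is:
Bags: B1 = {6, 7, 9}  B2 = {4, 7, 9}  B3 = {4, 5, 7}  B4 = {2, 4, 7}  B5 = {3, 6, 9}  B6 = {7, 8, 9}  B7 = {1, 5, 7}
Tree: B1–B2, B2–B3, B3–B4, B1–B5, B2–B6, B3–B7
The largest bag has 3 vertices, giving width 2; this decomposition certifies tw(G) ≤ 2. On the other hand G contains the 3-clique {3, 6, 9}. A clique must lie in a single bag of any decomposition, so no decomposition can have width below 2. Hence tw(G) = 2 exactly.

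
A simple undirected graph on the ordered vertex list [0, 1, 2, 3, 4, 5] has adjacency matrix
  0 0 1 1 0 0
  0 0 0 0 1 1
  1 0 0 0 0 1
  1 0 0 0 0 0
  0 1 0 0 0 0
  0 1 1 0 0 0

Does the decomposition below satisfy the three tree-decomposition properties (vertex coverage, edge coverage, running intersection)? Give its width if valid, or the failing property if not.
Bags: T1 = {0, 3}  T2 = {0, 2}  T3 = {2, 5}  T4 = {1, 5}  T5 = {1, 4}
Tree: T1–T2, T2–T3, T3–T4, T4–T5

Every vertex of G appears in some bag (union = {0, 1, 2, 3, 4, 5}); every edge is covered by a bag; and for each vertex v the set of bags containing v is connected in the bag tree. The decomposition is therefore valid. The largest bag has 2 vertices, so the width is 1.

Yes; width 1.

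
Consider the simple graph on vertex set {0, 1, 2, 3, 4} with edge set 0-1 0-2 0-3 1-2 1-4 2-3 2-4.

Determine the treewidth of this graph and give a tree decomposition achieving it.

Treewidth 2.
One optimal decomposition is:
Bags: B1 = {0, 2, 3}  B2 = {0, 1, 2}  B3 = {1, 2, 4}
Tree: B1–B2, B2–B3

Every bag has size at most 3, so the width is 3 − 1 = 2 and tw(G) ≤ 2. On the other hand G contains the 3-clique {0, 1, 2}. A clique must lie in a single bag of any decomposition, so no decomposition can have width below 2. The upper and lower bounds meet at 2, so that is the treewidth.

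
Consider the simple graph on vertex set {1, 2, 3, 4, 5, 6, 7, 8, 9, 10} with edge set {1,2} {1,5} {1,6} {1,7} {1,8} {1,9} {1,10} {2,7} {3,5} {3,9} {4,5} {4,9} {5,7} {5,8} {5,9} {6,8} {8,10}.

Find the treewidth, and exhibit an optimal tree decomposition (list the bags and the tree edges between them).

Every bag has size at most 3, so the width is 3 − 1 = 2 and tw(G) ≤ 2. Conversely, {1, 2, 7} is a clique of size 3, and the vertices of any clique must share a bag in every tree decomposition; so some bag has ≥ 3 vertices and tw(G) ≥ 2. Therefore the treewidth is 2.

Treewidth 2.
One such decomposition:
Bags: B1 = {1, 5, 7}  B2 = {1, 5, 9}  B3 = {1, 2, 7}  B4 = {4, 5, 9}  B5 = {1, 5, 8}  B6 = {1, 8, 10}  B7 = {1, 6, 8}  B8 = {3, 5, 9}
Tree: B1–B2, B1–B3, B2–B4, B2–B5, B5–B6, B6–B7, B4–B8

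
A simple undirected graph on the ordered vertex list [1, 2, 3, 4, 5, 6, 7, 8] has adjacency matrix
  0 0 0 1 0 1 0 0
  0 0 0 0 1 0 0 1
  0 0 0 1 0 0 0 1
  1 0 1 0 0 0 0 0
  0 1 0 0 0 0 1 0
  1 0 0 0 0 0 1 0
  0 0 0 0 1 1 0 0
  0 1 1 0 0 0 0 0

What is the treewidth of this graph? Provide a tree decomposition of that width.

Each bag holds 3 vertices, so the decomposition has width 2, which upper-bounds the treewidth. The edges 3–4–1–6–7–5–2–8–3 form a cycle, so G is not a tree and its treewidth is at least 2. Hence tw(G) = 2 exactly.

Treewidth 2.
One optimal decomposition is:
Bags: B1 = {1, 3, 4}  B2 = {1, 3, 6}  B3 = {3, 6, 7}  B4 = {3, 5, 7}  B5 = {2, 3, 5}  B6 = {2, 3, 8}
Tree: B1–B2, B2–B3, B3–B4, B4–B5, B5–B6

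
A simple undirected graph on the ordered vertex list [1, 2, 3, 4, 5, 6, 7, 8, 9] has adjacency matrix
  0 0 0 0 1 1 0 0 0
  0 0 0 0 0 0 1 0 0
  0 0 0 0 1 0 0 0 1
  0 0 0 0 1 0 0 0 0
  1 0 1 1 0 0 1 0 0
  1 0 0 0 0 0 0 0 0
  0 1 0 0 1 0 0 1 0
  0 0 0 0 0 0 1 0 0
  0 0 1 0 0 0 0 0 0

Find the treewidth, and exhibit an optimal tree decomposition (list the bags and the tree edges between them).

Treewidth 1.
Bags: B1 = {3, 5}  B2 = {5, 7}  B3 = {7, 8}  B4 = {2, 7}  B5 = {1, 5}  B6 = {3, 9}  B7 = {1, 6}  B8 = {4, 5}
Tree: B1–B2, B2–B3, B2–B4, B2–B5, B1–B6, B5–B7, B2–B8

Every bag has size at most 2, so the width is 2 − 1 = 1 and tw(G) ≤ 1. Since G has at least one edge (e.g. 5–3), it is not an edgeless graph, so tw(G) ≥ 1. Combining the bounds, tw(G) = 1.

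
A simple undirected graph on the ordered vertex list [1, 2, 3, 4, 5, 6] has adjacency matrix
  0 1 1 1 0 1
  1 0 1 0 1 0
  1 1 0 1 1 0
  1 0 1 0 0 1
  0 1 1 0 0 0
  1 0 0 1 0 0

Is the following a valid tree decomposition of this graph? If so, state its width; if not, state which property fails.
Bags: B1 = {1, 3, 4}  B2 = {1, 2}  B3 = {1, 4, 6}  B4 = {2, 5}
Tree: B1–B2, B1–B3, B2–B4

A tree decomposition must satisfy three properties: every vertex lies in some bag; for every edge, both endpoints lie together in some bag; and for every vertex, the bags containing it form a connected subtree. Here edge (3,2) lies in no bag, so the decomposition is invalid.

No — edge (3,2) lies in no bag.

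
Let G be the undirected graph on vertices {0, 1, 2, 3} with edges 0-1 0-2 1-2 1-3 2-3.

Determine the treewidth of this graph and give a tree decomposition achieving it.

Every bag has size at most 3, so the width is 3 − 1 = 2 and tw(G) ≤ 2. For the lower bound, the 3 vertices {0, 1, 2} are pairwise adjacent, and any tree decomposition puts a clique entirely inside one bag — forcing width ≥ 2. The upper and lower bounds meet at 2, so that is the treewidth.

Treewidth 2.
One such decomposition:
Bags: B1 = {0, 1, 2}  B2 = {1, 2, 3}
Tree: B1–B2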